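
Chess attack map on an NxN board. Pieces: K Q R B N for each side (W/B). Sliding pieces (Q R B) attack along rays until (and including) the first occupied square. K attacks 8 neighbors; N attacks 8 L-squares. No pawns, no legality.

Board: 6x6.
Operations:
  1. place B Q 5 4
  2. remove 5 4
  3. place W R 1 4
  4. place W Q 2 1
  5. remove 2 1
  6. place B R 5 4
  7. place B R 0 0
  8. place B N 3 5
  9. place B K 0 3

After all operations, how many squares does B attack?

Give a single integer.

Op 1: place BQ@(5,4)
Op 2: remove (5,4)
Op 3: place WR@(1,4)
Op 4: place WQ@(2,1)
Op 5: remove (2,1)
Op 6: place BR@(5,4)
Op 7: place BR@(0,0)
Op 8: place BN@(3,5)
Op 9: place BK@(0,3)
Per-piece attacks for B:
  BR@(0,0): attacks (0,1) (0,2) (0,3) (1,0) (2,0) (3,0) (4,0) (5,0) [ray(0,1) blocked at (0,3)]
  BK@(0,3): attacks (0,4) (0,2) (1,3) (1,4) (1,2)
  BN@(3,5): attacks (4,3) (5,4) (2,3) (1,4)
  BR@(5,4): attacks (5,5) (5,3) (5,2) (5,1) (5,0) (4,4) (3,4) (2,4) (1,4) [ray(-1,0) blocked at (1,4)]
Union (22 distinct): (0,1) (0,2) (0,3) (0,4) (1,0) (1,2) (1,3) (1,4) (2,0) (2,3) (2,4) (3,0) (3,4) (4,0) (4,3) (4,4) (5,0) (5,1) (5,2) (5,3) (5,4) (5,5)

Answer: 22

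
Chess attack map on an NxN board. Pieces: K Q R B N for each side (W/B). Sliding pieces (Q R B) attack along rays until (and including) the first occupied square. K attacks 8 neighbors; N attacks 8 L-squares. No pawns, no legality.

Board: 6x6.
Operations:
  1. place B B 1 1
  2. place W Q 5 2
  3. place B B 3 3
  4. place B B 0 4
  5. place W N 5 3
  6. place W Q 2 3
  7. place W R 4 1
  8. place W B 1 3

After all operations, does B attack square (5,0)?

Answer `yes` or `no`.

Op 1: place BB@(1,1)
Op 2: place WQ@(5,2)
Op 3: place BB@(3,3)
Op 4: place BB@(0,4)
Op 5: place WN@(5,3)
Op 6: place WQ@(2,3)
Op 7: place WR@(4,1)
Op 8: place WB@(1,3)
Per-piece attacks for B:
  BB@(0,4): attacks (1,5) (1,3) [ray(1,-1) blocked at (1,3)]
  BB@(1,1): attacks (2,2) (3,3) (2,0) (0,2) (0,0) [ray(1,1) blocked at (3,3)]
  BB@(3,3): attacks (4,4) (5,5) (4,2) (5,1) (2,4) (1,5) (2,2) (1,1) [ray(-1,-1) blocked at (1,1)]
B attacks (5,0): no

Answer: no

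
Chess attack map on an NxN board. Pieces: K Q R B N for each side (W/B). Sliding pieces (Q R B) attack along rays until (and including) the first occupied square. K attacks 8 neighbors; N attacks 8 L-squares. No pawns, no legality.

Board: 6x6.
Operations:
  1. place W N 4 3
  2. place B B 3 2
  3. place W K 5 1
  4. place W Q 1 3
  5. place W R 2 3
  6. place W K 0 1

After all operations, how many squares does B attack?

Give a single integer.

Answer: 6

Derivation:
Op 1: place WN@(4,3)
Op 2: place BB@(3,2)
Op 3: place WK@(5,1)
Op 4: place WQ@(1,3)
Op 5: place WR@(2,3)
Op 6: place WK@(0,1)
Per-piece attacks for B:
  BB@(3,2): attacks (4,3) (4,1) (5,0) (2,3) (2,1) (1,0) [ray(1,1) blocked at (4,3); ray(-1,1) blocked at (2,3)]
Union (6 distinct): (1,0) (2,1) (2,3) (4,1) (4,3) (5,0)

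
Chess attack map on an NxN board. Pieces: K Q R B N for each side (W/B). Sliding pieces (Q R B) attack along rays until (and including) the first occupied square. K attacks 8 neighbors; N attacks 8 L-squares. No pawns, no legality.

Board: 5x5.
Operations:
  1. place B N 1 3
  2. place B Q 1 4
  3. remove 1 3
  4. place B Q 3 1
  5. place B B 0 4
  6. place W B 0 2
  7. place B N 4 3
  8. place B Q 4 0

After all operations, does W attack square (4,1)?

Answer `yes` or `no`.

Op 1: place BN@(1,3)
Op 2: place BQ@(1,4)
Op 3: remove (1,3)
Op 4: place BQ@(3,1)
Op 5: place BB@(0,4)
Op 6: place WB@(0,2)
Op 7: place BN@(4,3)
Op 8: place BQ@(4,0)
Per-piece attacks for W:
  WB@(0,2): attacks (1,3) (2,4) (1,1) (2,0)
W attacks (4,1): no

Answer: no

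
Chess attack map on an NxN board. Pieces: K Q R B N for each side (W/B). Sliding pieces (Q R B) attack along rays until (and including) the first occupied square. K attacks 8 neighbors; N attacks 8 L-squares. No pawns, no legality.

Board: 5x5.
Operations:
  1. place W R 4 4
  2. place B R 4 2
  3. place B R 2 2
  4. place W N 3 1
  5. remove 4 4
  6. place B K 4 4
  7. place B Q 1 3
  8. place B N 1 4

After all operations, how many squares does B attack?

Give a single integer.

Answer: 20

Derivation:
Op 1: place WR@(4,4)
Op 2: place BR@(4,2)
Op 3: place BR@(2,2)
Op 4: place WN@(3,1)
Op 5: remove (4,4)
Op 6: place BK@(4,4)
Op 7: place BQ@(1,3)
Op 8: place BN@(1,4)
Per-piece attacks for B:
  BQ@(1,3): attacks (1,4) (1,2) (1,1) (1,0) (2,3) (3,3) (4,3) (0,3) (2,4) (2,2) (0,4) (0,2) [ray(0,1) blocked at (1,4); ray(1,-1) blocked at (2,2)]
  BN@(1,4): attacks (2,2) (3,3) (0,2)
  BR@(2,2): attacks (2,3) (2,4) (2,1) (2,0) (3,2) (4,2) (1,2) (0,2) [ray(1,0) blocked at (4,2)]
  BR@(4,2): attacks (4,3) (4,4) (4,1) (4,0) (3,2) (2,2) [ray(0,1) blocked at (4,4); ray(-1,0) blocked at (2,2)]
  BK@(4,4): attacks (4,3) (3,4) (3,3)
Union (20 distinct): (0,2) (0,3) (0,4) (1,0) (1,1) (1,2) (1,4) (2,0) (2,1) (2,2) (2,3) (2,4) (3,2) (3,3) (3,4) (4,0) (4,1) (4,2) (4,3) (4,4)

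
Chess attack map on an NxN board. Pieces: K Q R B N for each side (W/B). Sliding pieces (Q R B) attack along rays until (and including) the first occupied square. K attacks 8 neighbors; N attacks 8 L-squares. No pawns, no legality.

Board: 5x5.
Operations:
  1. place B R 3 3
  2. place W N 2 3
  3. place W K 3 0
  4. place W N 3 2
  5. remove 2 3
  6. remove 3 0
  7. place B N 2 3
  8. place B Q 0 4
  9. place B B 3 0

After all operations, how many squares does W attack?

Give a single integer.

Answer: 6

Derivation:
Op 1: place BR@(3,3)
Op 2: place WN@(2,3)
Op 3: place WK@(3,0)
Op 4: place WN@(3,2)
Op 5: remove (2,3)
Op 6: remove (3,0)
Op 7: place BN@(2,3)
Op 8: place BQ@(0,4)
Op 9: place BB@(3,0)
Per-piece attacks for W:
  WN@(3,2): attacks (4,4) (2,4) (1,3) (4,0) (2,0) (1,1)
Union (6 distinct): (1,1) (1,3) (2,0) (2,4) (4,0) (4,4)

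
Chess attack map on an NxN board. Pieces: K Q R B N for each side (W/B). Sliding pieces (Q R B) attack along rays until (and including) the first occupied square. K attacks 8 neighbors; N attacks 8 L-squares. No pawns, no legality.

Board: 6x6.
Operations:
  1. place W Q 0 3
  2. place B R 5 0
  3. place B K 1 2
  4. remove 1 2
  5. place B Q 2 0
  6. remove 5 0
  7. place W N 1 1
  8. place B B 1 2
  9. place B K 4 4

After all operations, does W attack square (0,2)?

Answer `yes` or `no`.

Answer: yes

Derivation:
Op 1: place WQ@(0,3)
Op 2: place BR@(5,0)
Op 3: place BK@(1,2)
Op 4: remove (1,2)
Op 5: place BQ@(2,0)
Op 6: remove (5,0)
Op 7: place WN@(1,1)
Op 8: place BB@(1,2)
Op 9: place BK@(4,4)
Per-piece attacks for W:
  WQ@(0,3): attacks (0,4) (0,5) (0,2) (0,1) (0,0) (1,3) (2,3) (3,3) (4,3) (5,3) (1,4) (2,5) (1,2) [ray(1,-1) blocked at (1,2)]
  WN@(1,1): attacks (2,3) (3,2) (0,3) (3,0)
W attacks (0,2): yes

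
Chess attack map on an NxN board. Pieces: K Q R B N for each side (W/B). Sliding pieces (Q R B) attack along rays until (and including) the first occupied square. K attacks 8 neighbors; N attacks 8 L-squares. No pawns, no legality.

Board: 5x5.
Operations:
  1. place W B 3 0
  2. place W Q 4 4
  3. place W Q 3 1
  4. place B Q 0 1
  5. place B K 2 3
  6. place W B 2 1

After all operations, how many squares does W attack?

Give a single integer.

Answer: 20

Derivation:
Op 1: place WB@(3,0)
Op 2: place WQ@(4,4)
Op 3: place WQ@(3,1)
Op 4: place BQ@(0,1)
Op 5: place BK@(2,3)
Op 6: place WB@(2,1)
Per-piece attacks for W:
  WB@(2,1): attacks (3,2) (4,3) (3,0) (1,2) (0,3) (1,0) [ray(1,-1) blocked at (3,0)]
  WB@(3,0): attacks (4,1) (2,1) [ray(-1,1) blocked at (2,1)]
  WQ@(3,1): attacks (3,2) (3,3) (3,4) (3,0) (4,1) (2,1) (4,2) (4,0) (2,2) (1,3) (0,4) (2,0) [ray(0,-1) blocked at (3,0); ray(-1,0) blocked at (2,1)]
  WQ@(4,4): attacks (4,3) (4,2) (4,1) (4,0) (3,4) (2,4) (1,4) (0,4) (3,3) (2,2) (1,1) (0,0)
Union (20 distinct): (0,0) (0,3) (0,4) (1,0) (1,1) (1,2) (1,3) (1,4) (2,0) (2,1) (2,2) (2,4) (3,0) (3,2) (3,3) (3,4) (4,0) (4,1) (4,2) (4,3)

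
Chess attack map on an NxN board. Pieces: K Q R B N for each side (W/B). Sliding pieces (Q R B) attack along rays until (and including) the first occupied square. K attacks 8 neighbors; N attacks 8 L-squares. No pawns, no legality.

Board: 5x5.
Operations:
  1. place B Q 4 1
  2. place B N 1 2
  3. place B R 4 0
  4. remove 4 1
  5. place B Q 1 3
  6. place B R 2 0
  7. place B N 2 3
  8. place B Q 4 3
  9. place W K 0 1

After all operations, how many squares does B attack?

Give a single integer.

Op 1: place BQ@(4,1)
Op 2: place BN@(1,2)
Op 3: place BR@(4,0)
Op 4: remove (4,1)
Op 5: place BQ@(1,3)
Op 6: place BR@(2,0)
Op 7: place BN@(2,3)
Op 8: place BQ@(4,3)
Op 9: place WK@(0,1)
Per-piece attacks for B:
  BN@(1,2): attacks (2,4) (3,3) (0,4) (2,0) (3,1) (0,0)
  BQ@(1,3): attacks (1,4) (1,2) (2,3) (0,3) (2,4) (2,2) (3,1) (4,0) (0,4) (0,2) [ray(0,-1) blocked at (1,2); ray(1,0) blocked at (2,3); ray(1,-1) blocked at (4,0)]
  BR@(2,0): attacks (2,1) (2,2) (2,3) (3,0) (4,0) (1,0) (0,0) [ray(0,1) blocked at (2,3); ray(1,0) blocked at (4,0)]
  BN@(2,3): attacks (4,4) (0,4) (3,1) (4,2) (1,1) (0,2)
  BR@(4,0): attacks (4,1) (4,2) (4,3) (3,0) (2,0) [ray(0,1) blocked at (4,3); ray(-1,0) blocked at (2,0)]
  BQ@(4,3): attacks (4,4) (4,2) (4,1) (4,0) (3,3) (2,3) (3,4) (3,2) (2,1) (1,0) [ray(0,-1) blocked at (4,0); ray(-1,0) blocked at (2,3)]
Union (23 distinct): (0,0) (0,2) (0,3) (0,4) (1,0) (1,1) (1,2) (1,4) (2,0) (2,1) (2,2) (2,3) (2,4) (3,0) (3,1) (3,2) (3,3) (3,4) (4,0) (4,1) (4,2) (4,3) (4,4)

Answer: 23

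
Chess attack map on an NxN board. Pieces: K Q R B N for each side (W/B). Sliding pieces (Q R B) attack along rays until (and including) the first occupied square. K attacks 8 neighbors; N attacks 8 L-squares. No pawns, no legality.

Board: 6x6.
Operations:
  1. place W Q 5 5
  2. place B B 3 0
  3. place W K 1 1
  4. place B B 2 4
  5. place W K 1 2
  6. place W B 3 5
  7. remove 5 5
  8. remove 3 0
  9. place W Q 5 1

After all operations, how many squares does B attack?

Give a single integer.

Answer: 7

Derivation:
Op 1: place WQ@(5,5)
Op 2: place BB@(3,0)
Op 3: place WK@(1,1)
Op 4: place BB@(2,4)
Op 5: place WK@(1,2)
Op 6: place WB@(3,5)
Op 7: remove (5,5)
Op 8: remove (3,0)
Op 9: place WQ@(5,1)
Per-piece attacks for B:
  BB@(2,4): attacks (3,5) (3,3) (4,2) (5,1) (1,5) (1,3) (0,2) [ray(1,1) blocked at (3,5); ray(1,-1) blocked at (5,1)]
Union (7 distinct): (0,2) (1,3) (1,5) (3,3) (3,5) (4,2) (5,1)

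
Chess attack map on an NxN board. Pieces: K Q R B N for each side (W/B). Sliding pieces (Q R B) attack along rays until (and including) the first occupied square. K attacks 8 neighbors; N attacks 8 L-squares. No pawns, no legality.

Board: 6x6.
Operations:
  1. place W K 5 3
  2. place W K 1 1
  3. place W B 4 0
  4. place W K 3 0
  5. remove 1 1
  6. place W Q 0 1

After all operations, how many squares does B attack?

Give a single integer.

Op 1: place WK@(5,3)
Op 2: place WK@(1,1)
Op 3: place WB@(4,0)
Op 4: place WK@(3,0)
Op 5: remove (1,1)
Op 6: place WQ@(0,1)
Per-piece attacks for B:
Union (0 distinct): (none)

Answer: 0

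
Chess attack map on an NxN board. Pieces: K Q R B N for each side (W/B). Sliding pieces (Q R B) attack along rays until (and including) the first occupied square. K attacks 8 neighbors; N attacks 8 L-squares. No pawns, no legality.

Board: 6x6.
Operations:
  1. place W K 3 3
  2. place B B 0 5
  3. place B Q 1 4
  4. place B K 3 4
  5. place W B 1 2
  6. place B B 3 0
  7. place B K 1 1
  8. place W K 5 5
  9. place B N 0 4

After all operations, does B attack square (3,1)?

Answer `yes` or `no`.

Answer: no

Derivation:
Op 1: place WK@(3,3)
Op 2: place BB@(0,5)
Op 3: place BQ@(1,4)
Op 4: place BK@(3,4)
Op 5: place WB@(1,2)
Op 6: place BB@(3,0)
Op 7: place BK@(1,1)
Op 8: place WK@(5,5)
Op 9: place BN@(0,4)
Per-piece attacks for B:
  BN@(0,4): attacks (2,5) (1,2) (2,3)
  BB@(0,5): attacks (1,4) [ray(1,-1) blocked at (1,4)]
  BK@(1,1): attacks (1,2) (1,0) (2,1) (0,1) (2,2) (2,0) (0,2) (0,0)
  BQ@(1,4): attacks (1,5) (1,3) (1,2) (2,4) (3,4) (0,4) (2,5) (2,3) (3,2) (4,1) (5,0) (0,5) (0,3) [ray(0,-1) blocked at (1,2); ray(1,0) blocked at (3,4); ray(-1,0) blocked at (0,4); ray(-1,1) blocked at (0,5)]
  BB@(3,0): attacks (4,1) (5,2) (2,1) (1,2) [ray(-1,1) blocked at (1,2)]
  BK@(3,4): attacks (3,5) (3,3) (4,4) (2,4) (4,5) (4,3) (2,5) (2,3)
B attacks (3,1): no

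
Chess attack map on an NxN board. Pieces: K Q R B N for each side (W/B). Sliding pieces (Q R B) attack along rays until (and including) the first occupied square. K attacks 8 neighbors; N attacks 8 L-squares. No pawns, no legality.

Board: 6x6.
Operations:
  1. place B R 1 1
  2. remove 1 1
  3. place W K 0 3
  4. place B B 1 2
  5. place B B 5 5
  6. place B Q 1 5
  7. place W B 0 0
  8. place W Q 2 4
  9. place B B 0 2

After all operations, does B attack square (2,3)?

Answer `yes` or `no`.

Answer: yes

Derivation:
Op 1: place BR@(1,1)
Op 2: remove (1,1)
Op 3: place WK@(0,3)
Op 4: place BB@(1,2)
Op 5: place BB@(5,5)
Op 6: place BQ@(1,5)
Op 7: place WB@(0,0)
Op 8: place WQ@(2,4)
Op 9: place BB@(0,2)
Per-piece attacks for B:
  BB@(0,2): attacks (1,3) (2,4) (1,1) (2,0) [ray(1,1) blocked at (2,4)]
  BB@(1,2): attacks (2,3) (3,4) (4,5) (2,1) (3,0) (0,3) (0,1) [ray(-1,1) blocked at (0,3)]
  BQ@(1,5): attacks (1,4) (1,3) (1,2) (2,5) (3,5) (4,5) (5,5) (0,5) (2,4) (0,4) [ray(0,-1) blocked at (1,2); ray(1,0) blocked at (5,5); ray(1,-1) blocked at (2,4)]
  BB@(5,5): attacks (4,4) (3,3) (2,2) (1,1) (0,0) [ray(-1,-1) blocked at (0,0)]
B attacks (2,3): yes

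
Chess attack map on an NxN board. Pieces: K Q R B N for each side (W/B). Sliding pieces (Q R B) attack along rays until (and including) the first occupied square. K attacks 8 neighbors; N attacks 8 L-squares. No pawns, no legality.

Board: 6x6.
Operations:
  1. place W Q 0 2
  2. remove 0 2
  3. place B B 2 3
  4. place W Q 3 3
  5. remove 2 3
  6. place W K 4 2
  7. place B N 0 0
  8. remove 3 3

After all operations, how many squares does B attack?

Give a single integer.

Answer: 2

Derivation:
Op 1: place WQ@(0,2)
Op 2: remove (0,2)
Op 3: place BB@(2,3)
Op 4: place WQ@(3,3)
Op 5: remove (2,3)
Op 6: place WK@(4,2)
Op 7: place BN@(0,0)
Op 8: remove (3,3)
Per-piece attacks for B:
  BN@(0,0): attacks (1,2) (2,1)
Union (2 distinct): (1,2) (2,1)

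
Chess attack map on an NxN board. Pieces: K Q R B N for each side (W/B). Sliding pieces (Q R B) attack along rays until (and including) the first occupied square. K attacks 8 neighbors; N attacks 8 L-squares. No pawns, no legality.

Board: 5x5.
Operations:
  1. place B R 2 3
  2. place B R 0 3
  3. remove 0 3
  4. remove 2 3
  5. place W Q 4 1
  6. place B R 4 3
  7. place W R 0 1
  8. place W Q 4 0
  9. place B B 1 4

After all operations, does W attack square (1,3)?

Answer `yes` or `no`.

Answer: yes

Derivation:
Op 1: place BR@(2,3)
Op 2: place BR@(0,3)
Op 3: remove (0,3)
Op 4: remove (2,3)
Op 5: place WQ@(4,1)
Op 6: place BR@(4,3)
Op 7: place WR@(0,1)
Op 8: place WQ@(4,0)
Op 9: place BB@(1,4)
Per-piece attacks for W:
  WR@(0,1): attacks (0,2) (0,3) (0,4) (0,0) (1,1) (2,1) (3,1) (4,1) [ray(1,0) blocked at (4,1)]
  WQ@(4,0): attacks (4,1) (3,0) (2,0) (1,0) (0,0) (3,1) (2,2) (1,3) (0,4) [ray(0,1) blocked at (4,1)]
  WQ@(4,1): attacks (4,2) (4,3) (4,0) (3,1) (2,1) (1,1) (0,1) (3,2) (2,3) (1,4) (3,0) [ray(0,1) blocked at (4,3); ray(0,-1) blocked at (4,0); ray(-1,0) blocked at (0,1); ray(-1,1) blocked at (1,4)]
W attacks (1,3): yes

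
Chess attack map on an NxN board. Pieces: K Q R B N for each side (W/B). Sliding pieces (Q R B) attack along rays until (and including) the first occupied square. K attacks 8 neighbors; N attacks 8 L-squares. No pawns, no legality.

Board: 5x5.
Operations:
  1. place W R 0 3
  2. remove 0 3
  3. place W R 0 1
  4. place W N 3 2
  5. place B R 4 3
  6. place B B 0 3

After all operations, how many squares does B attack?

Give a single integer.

Answer: 12

Derivation:
Op 1: place WR@(0,3)
Op 2: remove (0,3)
Op 3: place WR@(0,1)
Op 4: place WN@(3,2)
Op 5: place BR@(4,3)
Op 6: place BB@(0,3)
Per-piece attacks for B:
  BB@(0,3): attacks (1,4) (1,2) (2,1) (3,0)
  BR@(4,3): attacks (4,4) (4,2) (4,1) (4,0) (3,3) (2,3) (1,3) (0,3) [ray(-1,0) blocked at (0,3)]
Union (12 distinct): (0,3) (1,2) (1,3) (1,4) (2,1) (2,3) (3,0) (3,3) (4,0) (4,1) (4,2) (4,4)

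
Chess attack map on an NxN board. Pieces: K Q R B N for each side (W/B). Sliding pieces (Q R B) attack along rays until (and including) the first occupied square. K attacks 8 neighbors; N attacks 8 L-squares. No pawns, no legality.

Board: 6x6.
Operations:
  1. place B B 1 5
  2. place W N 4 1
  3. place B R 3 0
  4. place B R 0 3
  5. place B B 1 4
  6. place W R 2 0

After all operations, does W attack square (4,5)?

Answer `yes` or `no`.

Op 1: place BB@(1,5)
Op 2: place WN@(4,1)
Op 3: place BR@(3,0)
Op 4: place BR@(0,3)
Op 5: place BB@(1,4)
Op 6: place WR@(2,0)
Per-piece attacks for W:
  WR@(2,0): attacks (2,1) (2,2) (2,3) (2,4) (2,5) (3,0) (1,0) (0,0) [ray(1,0) blocked at (3,0)]
  WN@(4,1): attacks (5,3) (3,3) (2,2) (2,0)
W attacks (4,5): no

Answer: no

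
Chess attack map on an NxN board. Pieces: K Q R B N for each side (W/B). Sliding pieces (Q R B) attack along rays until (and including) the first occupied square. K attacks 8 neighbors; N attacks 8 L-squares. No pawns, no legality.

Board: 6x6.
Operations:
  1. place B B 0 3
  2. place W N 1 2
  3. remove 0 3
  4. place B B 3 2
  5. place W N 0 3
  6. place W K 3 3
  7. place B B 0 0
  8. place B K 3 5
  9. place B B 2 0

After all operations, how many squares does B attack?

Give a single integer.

Op 1: place BB@(0,3)
Op 2: place WN@(1,2)
Op 3: remove (0,3)
Op 4: place BB@(3,2)
Op 5: place WN@(0,3)
Op 6: place WK@(3,3)
Op 7: place BB@(0,0)
Op 8: place BK@(3,5)
Op 9: place BB@(2,0)
Per-piece attacks for B:
  BB@(0,0): attacks (1,1) (2,2) (3,3) [ray(1,1) blocked at (3,3)]
  BB@(2,0): attacks (3,1) (4,2) (5,3) (1,1) (0,2)
  BB@(3,2): attacks (4,3) (5,4) (4,1) (5,0) (2,3) (1,4) (0,5) (2,1) (1,0)
  BK@(3,5): attacks (3,4) (4,5) (2,5) (4,4) (2,4)
Union (21 distinct): (0,2) (0,5) (1,0) (1,1) (1,4) (2,1) (2,2) (2,3) (2,4) (2,5) (3,1) (3,3) (3,4) (4,1) (4,2) (4,3) (4,4) (4,5) (5,0) (5,3) (5,4)

Answer: 21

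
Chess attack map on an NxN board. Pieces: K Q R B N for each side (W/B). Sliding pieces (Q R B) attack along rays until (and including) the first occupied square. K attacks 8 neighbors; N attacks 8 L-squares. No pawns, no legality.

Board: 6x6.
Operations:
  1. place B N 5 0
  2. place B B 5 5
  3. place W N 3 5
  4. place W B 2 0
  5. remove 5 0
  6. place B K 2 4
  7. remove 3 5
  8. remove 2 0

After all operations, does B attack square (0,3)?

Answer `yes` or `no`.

Op 1: place BN@(5,0)
Op 2: place BB@(5,5)
Op 3: place WN@(3,5)
Op 4: place WB@(2,0)
Op 5: remove (5,0)
Op 6: place BK@(2,4)
Op 7: remove (3,5)
Op 8: remove (2,0)
Per-piece attacks for B:
  BK@(2,4): attacks (2,5) (2,3) (3,4) (1,4) (3,5) (3,3) (1,5) (1,3)
  BB@(5,5): attacks (4,4) (3,3) (2,2) (1,1) (0,0)
B attacks (0,3): no

Answer: no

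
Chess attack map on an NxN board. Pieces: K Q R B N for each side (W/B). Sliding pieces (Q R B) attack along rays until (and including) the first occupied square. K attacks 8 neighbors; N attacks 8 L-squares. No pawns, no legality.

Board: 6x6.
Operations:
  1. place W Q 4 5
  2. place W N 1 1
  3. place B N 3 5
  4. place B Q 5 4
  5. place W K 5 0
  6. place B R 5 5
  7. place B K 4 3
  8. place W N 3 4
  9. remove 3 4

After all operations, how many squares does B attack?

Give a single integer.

Op 1: place WQ@(4,5)
Op 2: place WN@(1,1)
Op 3: place BN@(3,5)
Op 4: place BQ@(5,4)
Op 5: place WK@(5,0)
Op 6: place BR@(5,5)
Op 7: place BK@(4,3)
Op 8: place WN@(3,4)
Op 9: remove (3,4)
Per-piece attacks for B:
  BN@(3,5): attacks (4,3) (5,4) (2,3) (1,4)
  BK@(4,3): attacks (4,4) (4,2) (5,3) (3,3) (5,4) (5,2) (3,4) (3,2)
  BQ@(5,4): attacks (5,5) (5,3) (5,2) (5,1) (5,0) (4,4) (3,4) (2,4) (1,4) (0,4) (4,5) (4,3) [ray(0,1) blocked at (5,5); ray(0,-1) blocked at (5,0); ray(-1,1) blocked at (4,5); ray(-1,-1) blocked at (4,3)]
  BR@(5,5): attacks (5,4) (4,5) [ray(0,-1) blocked at (5,4); ray(-1,0) blocked at (4,5)]
Union (17 distinct): (0,4) (1,4) (2,3) (2,4) (3,2) (3,3) (3,4) (4,2) (4,3) (4,4) (4,5) (5,0) (5,1) (5,2) (5,3) (5,4) (5,5)

Answer: 17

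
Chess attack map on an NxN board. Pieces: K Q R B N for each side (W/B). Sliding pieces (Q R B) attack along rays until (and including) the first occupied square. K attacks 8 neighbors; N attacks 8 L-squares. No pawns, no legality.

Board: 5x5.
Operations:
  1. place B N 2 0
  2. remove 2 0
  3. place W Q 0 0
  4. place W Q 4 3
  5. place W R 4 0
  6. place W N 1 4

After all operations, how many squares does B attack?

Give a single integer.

Answer: 0

Derivation:
Op 1: place BN@(2,0)
Op 2: remove (2,0)
Op 3: place WQ@(0,0)
Op 4: place WQ@(4,3)
Op 5: place WR@(4,0)
Op 6: place WN@(1,4)
Per-piece attacks for B:
Union (0 distinct): (none)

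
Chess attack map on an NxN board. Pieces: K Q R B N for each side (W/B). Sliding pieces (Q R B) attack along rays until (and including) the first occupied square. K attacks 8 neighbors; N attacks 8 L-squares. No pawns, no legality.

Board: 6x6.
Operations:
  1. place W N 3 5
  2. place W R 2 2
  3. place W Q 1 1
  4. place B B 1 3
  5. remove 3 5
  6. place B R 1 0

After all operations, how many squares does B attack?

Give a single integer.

Answer: 11

Derivation:
Op 1: place WN@(3,5)
Op 2: place WR@(2,2)
Op 3: place WQ@(1,1)
Op 4: place BB@(1,3)
Op 5: remove (3,5)
Op 6: place BR@(1,0)
Per-piece attacks for B:
  BR@(1,0): attacks (1,1) (2,0) (3,0) (4,0) (5,0) (0,0) [ray(0,1) blocked at (1,1)]
  BB@(1,3): attacks (2,4) (3,5) (2,2) (0,4) (0,2) [ray(1,-1) blocked at (2,2)]
Union (11 distinct): (0,0) (0,2) (0,4) (1,1) (2,0) (2,2) (2,4) (3,0) (3,5) (4,0) (5,0)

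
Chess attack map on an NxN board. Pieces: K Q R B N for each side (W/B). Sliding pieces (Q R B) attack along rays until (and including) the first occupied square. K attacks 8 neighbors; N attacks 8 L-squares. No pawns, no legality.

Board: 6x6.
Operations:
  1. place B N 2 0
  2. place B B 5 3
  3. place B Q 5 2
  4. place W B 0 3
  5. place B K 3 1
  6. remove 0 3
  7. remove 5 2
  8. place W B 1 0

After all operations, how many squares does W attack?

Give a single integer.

Op 1: place BN@(2,0)
Op 2: place BB@(5,3)
Op 3: place BQ@(5,2)
Op 4: place WB@(0,3)
Op 5: place BK@(3,1)
Op 6: remove (0,3)
Op 7: remove (5,2)
Op 8: place WB@(1,0)
Per-piece attacks for W:
  WB@(1,0): attacks (2,1) (3,2) (4,3) (5,4) (0,1)
Union (5 distinct): (0,1) (2,1) (3,2) (4,3) (5,4)

Answer: 5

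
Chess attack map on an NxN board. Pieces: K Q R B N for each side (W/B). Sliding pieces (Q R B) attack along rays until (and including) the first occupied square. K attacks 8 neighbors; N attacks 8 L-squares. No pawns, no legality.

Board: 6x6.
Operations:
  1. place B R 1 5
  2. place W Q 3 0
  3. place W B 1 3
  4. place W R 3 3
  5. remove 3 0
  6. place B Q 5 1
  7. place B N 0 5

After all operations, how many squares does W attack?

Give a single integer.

Op 1: place BR@(1,5)
Op 2: place WQ@(3,0)
Op 3: place WB@(1,3)
Op 4: place WR@(3,3)
Op 5: remove (3,0)
Op 6: place BQ@(5,1)
Op 7: place BN@(0,5)
Per-piece attacks for W:
  WB@(1,3): attacks (2,4) (3,5) (2,2) (3,1) (4,0) (0,4) (0,2)
  WR@(3,3): attacks (3,4) (3,5) (3,2) (3,1) (3,0) (4,3) (5,3) (2,3) (1,3) [ray(-1,0) blocked at (1,3)]
Union (14 distinct): (0,2) (0,4) (1,3) (2,2) (2,3) (2,4) (3,0) (3,1) (3,2) (3,4) (3,5) (4,0) (4,3) (5,3)

Answer: 14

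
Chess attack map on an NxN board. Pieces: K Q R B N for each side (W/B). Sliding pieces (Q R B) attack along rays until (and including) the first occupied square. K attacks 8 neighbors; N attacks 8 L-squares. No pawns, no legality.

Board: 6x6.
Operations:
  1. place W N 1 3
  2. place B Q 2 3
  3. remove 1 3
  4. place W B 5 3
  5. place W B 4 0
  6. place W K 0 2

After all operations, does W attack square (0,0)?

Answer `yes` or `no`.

Answer: no

Derivation:
Op 1: place WN@(1,3)
Op 2: place BQ@(2,3)
Op 3: remove (1,3)
Op 4: place WB@(5,3)
Op 5: place WB@(4,0)
Op 6: place WK@(0,2)
Per-piece attacks for W:
  WK@(0,2): attacks (0,3) (0,1) (1,2) (1,3) (1,1)
  WB@(4,0): attacks (5,1) (3,1) (2,2) (1,3) (0,4)
  WB@(5,3): attacks (4,4) (3,5) (4,2) (3,1) (2,0)
W attacks (0,0): no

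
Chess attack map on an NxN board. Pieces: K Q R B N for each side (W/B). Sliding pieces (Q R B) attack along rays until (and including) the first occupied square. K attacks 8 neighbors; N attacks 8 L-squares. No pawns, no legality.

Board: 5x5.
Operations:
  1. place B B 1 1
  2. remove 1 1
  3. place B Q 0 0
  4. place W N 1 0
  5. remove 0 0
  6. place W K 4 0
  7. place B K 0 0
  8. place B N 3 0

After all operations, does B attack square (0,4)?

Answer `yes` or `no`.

Op 1: place BB@(1,1)
Op 2: remove (1,1)
Op 3: place BQ@(0,0)
Op 4: place WN@(1,0)
Op 5: remove (0,0)
Op 6: place WK@(4,0)
Op 7: place BK@(0,0)
Op 8: place BN@(3,0)
Per-piece attacks for B:
  BK@(0,0): attacks (0,1) (1,0) (1,1)
  BN@(3,0): attacks (4,2) (2,2) (1,1)
B attacks (0,4): no

Answer: no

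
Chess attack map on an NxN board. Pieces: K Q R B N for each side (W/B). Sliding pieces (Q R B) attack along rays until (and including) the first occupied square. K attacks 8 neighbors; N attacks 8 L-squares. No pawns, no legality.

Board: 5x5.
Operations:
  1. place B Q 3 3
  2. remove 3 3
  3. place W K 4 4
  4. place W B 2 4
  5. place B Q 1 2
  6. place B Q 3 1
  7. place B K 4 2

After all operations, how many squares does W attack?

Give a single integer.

Answer: 6

Derivation:
Op 1: place BQ@(3,3)
Op 2: remove (3,3)
Op 3: place WK@(4,4)
Op 4: place WB@(2,4)
Op 5: place BQ@(1,2)
Op 6: place BQ@(3,1)
Op 7: place BK@(4,2)
Per-piece attacks for W:
  WB@(2,4): attacks (3,3) (4,2) (1,3) (0,2) [ray(1,-1) blocked at (4,2)]
  WK@(4,4): attacks (4,3) (3,4) (3,3)
Union (6 distinct): (0,2) (1,3) (3,3) (3,4) (4,2) (4,3)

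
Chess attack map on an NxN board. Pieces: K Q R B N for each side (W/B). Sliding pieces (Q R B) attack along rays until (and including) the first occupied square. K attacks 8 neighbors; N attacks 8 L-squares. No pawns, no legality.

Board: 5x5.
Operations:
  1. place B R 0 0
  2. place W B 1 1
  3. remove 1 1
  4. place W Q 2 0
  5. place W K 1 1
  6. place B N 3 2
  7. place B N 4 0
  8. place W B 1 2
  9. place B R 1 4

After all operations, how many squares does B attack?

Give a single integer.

Answer: 15

Derivation:
Op 1: place BR@(0,0)
Op 2: place WB@(1,1)
Op 3: remove (1,1)
Op 4: place WQ@(2,0)
Op 5: place WK@(1,1)
Op 6: place BN@(3,2)
Op 7: place BN@(4,0)
Op 8: place WB@(1,2)
Op 9: place BR@(1,4)
Per-piece attacks for B:
  BR@(0,0): attacks (0,1) (0,2) (0,3) (0,4) (1,0) (2,0) [ray(1,0) blocked at (2,0)]
  BR@(1,4): attacks (1,3) (1,2) (2,4) (3,4) (4,4) (0,4) [ray(0,-1) blocked at (1,2)]
  BN@(3,2): attacks (4,4) (2,4) (1,3) (4,0) (2,0) (1,1)
  BN@(4,0): attacks (3,2) (2,1)
Union (15 distinct): (0,1) (0,2) (0,3) (0,4) (1,0) (1,1) (1,2) (1,3) (2,0) (2,1) (2,4) (3,2) (3,4) (4,0) (4,4)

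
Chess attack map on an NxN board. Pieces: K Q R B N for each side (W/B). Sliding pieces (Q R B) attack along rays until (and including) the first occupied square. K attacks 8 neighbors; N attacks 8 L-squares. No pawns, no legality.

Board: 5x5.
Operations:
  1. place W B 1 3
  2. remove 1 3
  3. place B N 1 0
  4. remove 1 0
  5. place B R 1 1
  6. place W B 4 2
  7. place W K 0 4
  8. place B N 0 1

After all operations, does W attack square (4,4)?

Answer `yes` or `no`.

Answer: no

Derivation:
Op 1: place WB@(1,3)
Op 2: remove (1,3)
Op 3: place BN@(1,0)
Op 4: remove (1,0)
Op 5: place BR@(1,1)
Op 6: place WB@(4,2)
Op 7: place WK@(0,4)
Op 8: place BN@(0,1)
Per-piece attacks for W:
  WK@(0,4): attacks (0,3) (1,4) (1,3)
  WB@(4,2): attacks (3,3) (2,4) (3,1) (2,0)
W attacks (4,4): no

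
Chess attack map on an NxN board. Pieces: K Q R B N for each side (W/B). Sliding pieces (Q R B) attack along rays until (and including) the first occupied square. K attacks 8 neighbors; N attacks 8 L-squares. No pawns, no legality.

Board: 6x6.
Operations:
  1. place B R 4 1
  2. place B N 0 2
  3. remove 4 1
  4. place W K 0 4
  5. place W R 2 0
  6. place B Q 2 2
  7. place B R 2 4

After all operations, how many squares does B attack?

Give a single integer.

Answer: 24

Derivation:
Op 1: place BR@(4,1)
Op 2: place BN@(0,2)
Op 3: remove (4,1)
Op 4: place WK@(0,4)
Op 5: place WR@(2,0)
Op 6: place BQ@(2,2)
Op 7: place BR@(2,4)
Per-piece attacks for B:
  BN@(0,2): attacks (1,4) (2,3) (1,0) (2,1)
  BQ@(2,2): attacks (2,3) (2,4) (2,1) (2,0) (3,2) (4,2) (5,2) (1,2) (0,2) (3,3) (4,4) (5,5) (3,1) (4,0) (1,3) (0,4) (1,1) (0,0) [ray(0,1) blocked at (2,4); ray(0,-1) blocked at (2,0); ray(-1,0) blocked at (0,2); ray(-1,1) blocked at (0,4)]
  BR@(2,4): attacks (2,5) (2,3) (2,2) (3,4) (4,4) (5,4) (1,4) (0,4) [ray(0,-1) blocked at (2,2); ray(-1,0) blocked at (0,4)]
Union (24 distinct): (0,0) (0,2) (0,4) (1,0) (1,1) (1,2) (1,3) (1,4) (2,0) (2,1) (2,2) (2,3) (2,4) (2,5) (3,1) (3,2) (3,3) (3,4) (4,0) (4,2) (4,4) (5,2) (5,4) (5,5)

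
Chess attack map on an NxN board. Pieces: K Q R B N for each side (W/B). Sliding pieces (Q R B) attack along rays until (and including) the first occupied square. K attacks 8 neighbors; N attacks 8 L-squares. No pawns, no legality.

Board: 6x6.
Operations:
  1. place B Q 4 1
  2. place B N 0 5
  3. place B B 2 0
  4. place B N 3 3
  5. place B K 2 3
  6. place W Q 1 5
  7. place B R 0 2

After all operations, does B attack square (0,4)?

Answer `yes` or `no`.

Answer: yes

Derivation:
Op 1: place BQ@(4,1)
Op 2: place BN@(0,5)
Op 3: place BB@(2,0)
Op 4: place BN@(3,3)
Op 5: place BK@(2,3)
Op 6: place WQ@(1,5)
Op 7: place BR@(0,2)
Per-piece attacks for B:
  BR@(0,2): attacks (0,3) (0,4) (0,5) (0,1) (0,0) (1,2) (2,2) (3,2) (4,2) (5,2) [ray(0,1) blocked at (0,5)]
  BN@(0,5): attacks (1,3) (2,4)
  BB@(2,0): attacks (3,1) (4,2) (5,3) (1,1) (0,2) [ray(-1,1) blocked at (0,2)]
  BK@(2,3): attacks (2,4) (2,2) (3,3) (1,3) (3,4) (3,2) (1,4) (1,2)
  BN@(3,3): attacks (4,5) (5,4) (2,5) (1,4) (4,1) (5,2) (2,1) (1,2)
  BQ@(4,1): attacks (4,2) (4,3) (4,4) (4,5) (4,0) (5,1) (3,1) (2,1) (1,1) (0,1) (5,2) (5,0) (3,2) (2,3) (3,0) [ray(-1,1) blocked at (2,3)]
B attacks (0,4): yes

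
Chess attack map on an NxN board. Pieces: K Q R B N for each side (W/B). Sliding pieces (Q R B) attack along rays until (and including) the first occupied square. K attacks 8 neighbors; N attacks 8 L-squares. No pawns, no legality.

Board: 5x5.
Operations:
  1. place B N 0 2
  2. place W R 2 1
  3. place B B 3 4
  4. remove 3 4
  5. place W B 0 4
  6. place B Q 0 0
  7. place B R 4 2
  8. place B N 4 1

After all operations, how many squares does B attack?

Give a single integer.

Op 1: place BN@(0,2)
Op 2: place WR@(2,1)
Op 3: place BB@(3,4)
Op 4: remove (3,4)
Op 5: place WB@(0,4)
Op 6: place BQ@(0,0)
Op 7: place BR@(4,2)
Op 8: place BN@(4,1)
Per-piece attacks for B:
  BQ@(0,0): attacks (0,1) (0,2) (1,0) (2,0) (3,0) (4,0) (1,1) (2,2) (3,3) (4,4) [ray(0,1) blocked at (0,2)]
  BN@(0,2): attacks (1,4) (2,3) (1,0) (2,1)
  BN@(4,1): attacks (3,3) (2,2) (2,0)
  BR@(4,2): attacks (4,3) (4,4) (4,1) (3,2) (2,2) (1,2) (0,2) [ray(0,-1) blocked at (4,1); ray(-1,0) blocked at (0,2)]
Union (17 distinct): (0,1) (0,2) (1,0) (1,1) (1,2) (1,4) (2,0) (2,1) (2,2) (2,3) (3,0) (3,2) (3,3) (4,0) (4,1) (4,3) (4,4)

Answer: 17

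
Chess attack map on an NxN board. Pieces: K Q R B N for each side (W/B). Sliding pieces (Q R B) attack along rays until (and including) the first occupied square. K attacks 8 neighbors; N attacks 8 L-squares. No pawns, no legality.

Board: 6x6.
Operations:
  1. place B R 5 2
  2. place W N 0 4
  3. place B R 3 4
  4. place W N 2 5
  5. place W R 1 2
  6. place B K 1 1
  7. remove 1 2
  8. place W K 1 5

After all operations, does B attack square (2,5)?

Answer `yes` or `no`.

Op 1: place BR@(5,2)
Op 2: place WN@(0,4)
Op 3: place BR@(3,4)
Op 4: place WN@(2,5)
Op 5: place WR@(1,2)
Op 6: place BK@(1,1)
Op 7: remove (1,2)
Op 8: place WK@(1,5)
Per-piece attacks for B:
  BK@(1,1): attacks (1,2) (1,0) (2,1) (0,1) (2,2) (2,0) (0,2) (0,0)
  BR@(3,4): attacks (3,5) (3,3) (3,2) (3,1) (3,0) (4,4) (5,4) (2,4) (1,4) (0,4) [ray(-1,0) blocked at (0,4)]
  BR@(5,2): attacks (5,3) (5,4) (5,5) (5,1) (5,0) (4,2) (3,2) (2,2) (1,2) (0,2)
B attacks (2,5): no

Answer: no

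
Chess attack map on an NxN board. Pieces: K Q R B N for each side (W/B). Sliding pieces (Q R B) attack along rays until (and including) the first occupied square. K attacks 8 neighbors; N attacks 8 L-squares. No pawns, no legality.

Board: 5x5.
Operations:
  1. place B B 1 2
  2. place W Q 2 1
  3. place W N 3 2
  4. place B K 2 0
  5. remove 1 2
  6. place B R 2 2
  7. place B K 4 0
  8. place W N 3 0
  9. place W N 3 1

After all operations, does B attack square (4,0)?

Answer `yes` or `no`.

Op 1: place BB@(1,2)
Op 2: place WQ@(2,1)
Op 3: place WN@(3,2)
Op 4: place BK@(2,0)
Op 5: remove (1,2)
Op 6: place BR@(2,2)
Op 7: place BK@(4,0)
Op 8: place WN@(3,0)
Op 9: place WN@(3,1)
Per-piece attacks for B:
  BK@(2,0): attacks (2,1) (3,0) (1,0) (3,1) (1,1)
  BR@(2,2): attacks (2,3) (2,4) (2,1) (3,2) (1,2) (0,2) [ray(0,-1) blocked at (2,1); ray(1,0) blocked at (3,2)]
  BK@(4,0): attacks (4,1) (3,0) (3,1)
B attacks (4,0): no

Answer: no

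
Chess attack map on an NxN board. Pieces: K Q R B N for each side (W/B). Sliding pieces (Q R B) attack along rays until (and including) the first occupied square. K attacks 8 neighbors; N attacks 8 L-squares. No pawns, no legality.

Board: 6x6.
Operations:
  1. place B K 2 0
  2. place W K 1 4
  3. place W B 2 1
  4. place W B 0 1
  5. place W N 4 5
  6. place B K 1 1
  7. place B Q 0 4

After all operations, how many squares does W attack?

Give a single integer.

Answer: 18

Derivation:
Op 1: place BK@(2,0)
Op 2: place WK@(1,4)
Op 3: place WB@(2,1)
Op 4: place WB@(0,1)
Op 5: place WN@(4,5)
Op 6: place BK@(1,1)
Op 7: place BQ@(0,4)
Per-piece attacks for W:
  WB@(0,1): attacks (1,2) (2,3) (3,4) (4,5) (1,0) [ray(1,1) blocked at (4,5)]
  WK@(1,4): attacks (1,5) (1,3) (2,4) (0,4) (2,5) (2,3) (0,5) (0,3)
  WB@(2,1): attacks (3,2) (4,3) (5,4) (3,0) (1,2) (0,3) (1,0)
  WN@(4,5): attacks (5,3) (3,3) (2,4)
Union (18 distinct): (0,3) (0,4) (0,5) (1,0) (1,2) (1,3) (1,5) (2,3) (2,4) (2,5) (3,0) (3,2) (3,3) (3,4) (4,3) (4,5) (5,3) (5,4)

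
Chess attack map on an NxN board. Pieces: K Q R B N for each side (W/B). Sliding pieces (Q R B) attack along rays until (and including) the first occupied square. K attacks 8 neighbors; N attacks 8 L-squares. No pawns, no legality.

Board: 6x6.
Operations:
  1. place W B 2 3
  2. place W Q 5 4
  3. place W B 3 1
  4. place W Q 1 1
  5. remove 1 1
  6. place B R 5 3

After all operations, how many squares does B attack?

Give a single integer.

Answer: 7

Derivation:
Op 1: place WB@(2,3)
Op 2: place WQ@(5,4)
Op 3: place WB@(3,1)
Op 4: place WQ@(1,1)
Op 5: remove (1,1)
Op 6: place BR@(5,3)
Per-piece attacks for B:
  BR@(5,3): attacks (5,4) (5,2) (5,1) (5,0) (4,3) (3,3) (2,3) [ray(0,1) blocked at (5,4); ray(-1,0) blocked at (2,3)]
Union (7 distinct): (2,3) (3,3) (4,3) (5,0) (5,1) (5,2) (5,4)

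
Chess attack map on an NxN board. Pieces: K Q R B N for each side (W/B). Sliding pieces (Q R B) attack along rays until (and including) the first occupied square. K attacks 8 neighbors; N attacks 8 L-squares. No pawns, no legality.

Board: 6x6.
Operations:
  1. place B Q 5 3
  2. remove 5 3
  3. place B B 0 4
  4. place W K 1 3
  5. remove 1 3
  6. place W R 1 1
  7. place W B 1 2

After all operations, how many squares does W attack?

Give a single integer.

Answer: 12

Derivation:
Op 1: place BQ@(5,3)
Op 2: remove (5,3)
Op 3: place BB@(0,4)
Op 4: place WK@(1,3)
Op 5: remove (1,3)
Op 6: place WR@(1,1)
Op 7: place WB@(1,2)
Per-piece attacks for W:
  WR@(1,1): attacks (1,2) (1,0) (2,1) (3,1) (4,1) (5,1) (0,1) [ray(0,1) blocked at (1,2)]
  WB@(1,2): attacks (2,3) (3,4) (4,5) (2,1) (3,0) (0,3) (0,1)
Union (12 distinct): (0,1) (0,3) (1,0) (1,2) (2,1) (2,3) (3,0) (3,1) (3,4) (4,1) (4,5) (5,1)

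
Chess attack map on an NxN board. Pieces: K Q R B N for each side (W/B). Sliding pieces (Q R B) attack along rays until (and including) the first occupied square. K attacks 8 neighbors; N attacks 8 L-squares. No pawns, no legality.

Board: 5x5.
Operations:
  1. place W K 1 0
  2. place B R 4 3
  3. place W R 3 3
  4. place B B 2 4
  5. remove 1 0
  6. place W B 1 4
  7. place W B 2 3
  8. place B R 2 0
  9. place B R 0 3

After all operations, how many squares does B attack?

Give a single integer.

Op 1: place WK@(1,0)
Op 2: place BR@(4,3)
Op 3: place WR@(3,3)
Op 4: place BB@(2,4)
Op 5: remove (1,0)
Op 6: place WB@(1,4)
Op 7: place WB@(2,3)
Op 8: place BR@(2,0)
Op 9: place BR@(0,3)
Per-piece attacks for B:
  BR@(0,3): attacks (0,4) (0,2) (0,1) (0,0) (1,3) (2,3) [ray(1,0) blocked at (2,3)]
  BR@(2,0): attacks (2,1) (2,2) (2,3) (3,0) (4,0) (1,0) (0,0) [ray(0,1) blocked at (2,3)]
  BB@(2,4): attacks (3,3) (1,3) (0,2) [ray(1,-1) blocked at (3,3)]
  BR@(4,3): attacks (4,4) (4,2) (4,1) (4,0) (3,3) [ray(-1,0) blocked at (3,3)]
Union (15 distinct): (0,0) (0,1) (0,2) (0,4) (1,0) (1,3) (2,1) (2,2) (2,3) (3,0) (3,3) (4,0) (4,1) (4,2) (4,4)

Answer: 15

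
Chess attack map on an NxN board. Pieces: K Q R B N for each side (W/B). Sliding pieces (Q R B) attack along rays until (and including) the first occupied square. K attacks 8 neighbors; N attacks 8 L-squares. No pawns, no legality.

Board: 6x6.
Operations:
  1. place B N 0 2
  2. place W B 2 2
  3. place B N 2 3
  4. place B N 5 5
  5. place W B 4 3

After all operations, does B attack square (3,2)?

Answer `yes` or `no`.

Answer: no

Derivation:
Op 1: place BN@(0,2)
Op 2: place WB@(2,2)
Op 3: place BN@(2,3)
Op 4: place BN@(5,5)
Op 5: place WB@(4,3)
Per-piece attacks for B:
  BN@(0,2): attacks (1,4) (2,3) (1,0) (2,1)
  BN@(2,3): attacks (3,5) (4,4) (1,5) (0,4) (3,1) (4,2) (1,1) (0,2)
  BN@(5,5): attacks (4,3) (3,4)
B attacks (3,2): no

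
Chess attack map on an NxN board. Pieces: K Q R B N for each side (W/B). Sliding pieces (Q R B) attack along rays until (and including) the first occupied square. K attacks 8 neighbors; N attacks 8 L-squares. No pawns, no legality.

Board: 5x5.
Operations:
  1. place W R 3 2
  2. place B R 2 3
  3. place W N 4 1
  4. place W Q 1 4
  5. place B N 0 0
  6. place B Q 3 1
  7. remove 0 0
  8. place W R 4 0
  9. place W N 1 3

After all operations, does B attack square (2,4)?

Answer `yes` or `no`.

Answer: yes

Derivation:
Op 1: place WR@(3,2)
Op 2: place BR@(2,3)
Op 3: place WN@(4,1)
Op 4: place WQ@(1,4)
Op 5: place BN@(0,0)
Op 6: place BQ@(3,1)
Op 7: remove (0,0)
Op 8: place WR@(4,0)
Op 9: place WN@(1,3)
Per-piece attacks for B:
  BR@(2,3): attacks (2,4) (2,2) (2,1) (2,0) (3,3) (4,3) (1,3) [ray(-1,0) blocked at (1,3)]
  BQ@(3,1): attacks (3,2) (3,0) (4,1) (2,1) (1,1) (0,1) (4,2) (4,0) (2,2) (1,3) (2,0) [ray(0,1) blocked at (3,2); ray(1,0) blocked at (4,1); ray(1,-1) blocked at (4,0); ray(-1,1) blocked at (1,3)]
B attacks (2,4): yes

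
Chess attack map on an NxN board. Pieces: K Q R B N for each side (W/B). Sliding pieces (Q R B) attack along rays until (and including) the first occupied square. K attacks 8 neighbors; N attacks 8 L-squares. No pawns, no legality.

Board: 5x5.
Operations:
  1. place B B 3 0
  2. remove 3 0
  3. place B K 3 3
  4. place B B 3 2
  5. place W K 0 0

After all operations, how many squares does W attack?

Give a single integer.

Answer: 3

Derivation:
Op 1: place BB@(3,0)
Op 2: remove (3,0)
Op 3: place BK@(3,3)
Op 4: place BB@(3,2)
Op 5: place WK@(0,0)
Per-piece attacks for W:
  WK@(0,0): attacks (0,1) (1,0) (1,1)
Union (3 distinct): (0,1) (1,0) (1,1)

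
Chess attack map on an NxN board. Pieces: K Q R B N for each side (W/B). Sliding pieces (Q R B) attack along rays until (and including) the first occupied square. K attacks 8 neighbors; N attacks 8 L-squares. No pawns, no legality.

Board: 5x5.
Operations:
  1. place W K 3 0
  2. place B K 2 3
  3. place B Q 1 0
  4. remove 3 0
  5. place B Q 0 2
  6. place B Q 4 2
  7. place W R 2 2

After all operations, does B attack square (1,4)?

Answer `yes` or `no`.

Op 1: place WK@(3,0)
Op 2: place BK@(2,3)
Op 3: place BQ@(1,0)
Op 4: remove (3,0)
Op 5: place BQ@(0,2)
Op 6: place BQ@(4,2)
Op 7: place WR@(2,2)
Per-piece attacks for B:
  BQ@(0,2): attacks (0,3) (0,4) (0,1) (0,0) (1,2) (2,2) (1,3) (2,4) (1,1) (2,0) [ray(1,0) blocked at (2,2)]
  BQ@(1,0): attacks (1,1) (1,2) (1,3) (1,4) (2,0) (3,0) (4,0) (0,0) (2,1) (3,2) (4,3) (0,1)
  BK@(2,3): attacks (2,4) (2,2) (3,3) (1,3) (3,4) (3,2) (1,4) (1,2)
  BQ@(4,2): attacks (4,3) (4,4) (4,1) (4,0) (3,2) (2,2) (3,3) (2,4) (3,1) (2,0) [ray(-1,0) blocked at (2,2)]
B attacks (1,4): yes

Answer: yes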